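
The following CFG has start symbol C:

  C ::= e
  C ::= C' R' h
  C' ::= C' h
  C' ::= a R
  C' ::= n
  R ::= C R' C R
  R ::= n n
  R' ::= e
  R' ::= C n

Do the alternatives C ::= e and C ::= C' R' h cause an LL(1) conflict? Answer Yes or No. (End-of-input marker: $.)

No

FIRST(e) = { e } and FIRST(C' R' h) = { a, n }.
The FIRST sets are disjoint and neither alternative is nullable — no conflict.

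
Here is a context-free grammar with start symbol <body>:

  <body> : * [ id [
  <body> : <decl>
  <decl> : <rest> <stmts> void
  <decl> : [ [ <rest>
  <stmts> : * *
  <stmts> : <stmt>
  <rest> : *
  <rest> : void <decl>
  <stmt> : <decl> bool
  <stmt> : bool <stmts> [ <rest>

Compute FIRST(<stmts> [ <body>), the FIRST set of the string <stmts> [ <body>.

Add FIRST(<stmts>) = { *, [, bool, void }; <stmts> is not nullable, stop.

{ *, [, bool, void }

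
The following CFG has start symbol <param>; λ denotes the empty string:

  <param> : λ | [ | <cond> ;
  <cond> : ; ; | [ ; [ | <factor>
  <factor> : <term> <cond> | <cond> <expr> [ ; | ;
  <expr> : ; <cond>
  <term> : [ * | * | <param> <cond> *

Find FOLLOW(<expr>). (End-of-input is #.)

{ [ }

In <factor> : <cond> <expr> [ ;: add FIRST([ ;) = { [ }.
Union: FOLLOW(<expr>) = { [ }.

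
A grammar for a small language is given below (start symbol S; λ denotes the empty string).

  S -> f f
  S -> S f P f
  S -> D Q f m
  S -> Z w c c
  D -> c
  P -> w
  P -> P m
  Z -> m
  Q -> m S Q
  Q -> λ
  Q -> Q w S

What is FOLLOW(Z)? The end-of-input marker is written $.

In S -> Z w c c: add FIRST(w c c) = { w }.
Union: FOLLOW(Z) = { w }.

{ w }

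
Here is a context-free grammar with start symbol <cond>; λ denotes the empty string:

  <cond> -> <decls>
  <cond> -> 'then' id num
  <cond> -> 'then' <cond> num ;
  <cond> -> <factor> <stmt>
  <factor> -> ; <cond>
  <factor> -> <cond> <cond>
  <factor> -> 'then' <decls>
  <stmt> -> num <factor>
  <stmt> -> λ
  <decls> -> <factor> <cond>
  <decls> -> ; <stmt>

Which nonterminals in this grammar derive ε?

{ <stmt> }

Directly nullable (have an λ-production): <stmt>.
No other nonterminal has a production whose RHS symbols are all nullable.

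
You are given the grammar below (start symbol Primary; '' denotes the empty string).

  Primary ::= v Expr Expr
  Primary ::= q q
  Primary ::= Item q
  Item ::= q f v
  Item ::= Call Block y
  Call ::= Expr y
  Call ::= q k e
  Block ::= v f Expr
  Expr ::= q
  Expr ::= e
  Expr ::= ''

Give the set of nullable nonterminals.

{ Expr }

Directly nullable (have an ''-production): Expr.
No other nonterminal has a production whose RHS symbols are all nullable.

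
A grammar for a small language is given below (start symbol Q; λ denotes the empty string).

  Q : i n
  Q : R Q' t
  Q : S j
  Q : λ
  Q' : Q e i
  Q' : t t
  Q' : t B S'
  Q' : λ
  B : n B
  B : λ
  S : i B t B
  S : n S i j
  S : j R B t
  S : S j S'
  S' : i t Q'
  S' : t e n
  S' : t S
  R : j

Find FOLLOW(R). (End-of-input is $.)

In Q : R Q' t: add FIRST(Q' t) = { e, i, j, n, t }.
In S : j R B t: add FIRST(B t) = { n, t }.
Union: FOLLOW(R) = { e, i, j, n, t }.

{ e, i, j, n, t }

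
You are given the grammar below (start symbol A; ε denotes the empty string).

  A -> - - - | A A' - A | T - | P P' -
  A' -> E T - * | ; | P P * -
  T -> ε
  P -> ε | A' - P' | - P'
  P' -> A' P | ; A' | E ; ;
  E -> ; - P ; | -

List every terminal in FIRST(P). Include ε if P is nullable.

P -> ε contributes ε.
From P -> A' - P': add FIRST(A') = { *, -, ; }.
P -> - P' contributes {-}.
Union: FIRST(P) = { *, -, ;, ε }.

{ *, -, ;, ε }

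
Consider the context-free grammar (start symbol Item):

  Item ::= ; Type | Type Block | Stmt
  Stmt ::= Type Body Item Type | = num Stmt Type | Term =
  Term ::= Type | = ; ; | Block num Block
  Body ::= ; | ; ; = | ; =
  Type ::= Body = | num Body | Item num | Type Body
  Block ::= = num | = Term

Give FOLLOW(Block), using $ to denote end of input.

{ $, ;, =, num }

In Item ::= Type Block: Block is at the end, add FOLLOW(Item) = { $, ;, =, num }.
In Term ::= Block num Block: add FIRST(num Block) = { num }.
In Term ::= Block num Block: Block is at the end, add FOLLOW(Term) = { $, ;, =, num }.
Union: FOLLOW(Block) = { $, ;, =, num }.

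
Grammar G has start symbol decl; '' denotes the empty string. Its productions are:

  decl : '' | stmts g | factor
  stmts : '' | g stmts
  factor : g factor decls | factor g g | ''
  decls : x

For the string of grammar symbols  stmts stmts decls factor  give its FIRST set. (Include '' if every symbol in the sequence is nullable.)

{ g, x }

Add FIRST(stmts)\{''} = { g }; stmts is nullable, continue.
Add FIRST(stmts)\{''} = { g }; stmts is nullable, continue.
Add FIRST(decls) = { x }; decls is not nullable, stop.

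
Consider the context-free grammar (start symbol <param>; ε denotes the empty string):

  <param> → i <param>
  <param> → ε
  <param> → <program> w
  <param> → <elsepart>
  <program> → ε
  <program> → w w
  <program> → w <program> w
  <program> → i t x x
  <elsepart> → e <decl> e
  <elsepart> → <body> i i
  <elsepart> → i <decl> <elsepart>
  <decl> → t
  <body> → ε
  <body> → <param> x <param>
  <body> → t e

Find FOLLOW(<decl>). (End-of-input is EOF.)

In <elsepart> → e <decl> e: add FIRST(e) = { e }.
In <elsepart> → i <decl> <elsepart>: add FIRST(<elsepart>) = { e, i, t, w, x }.
Union: FOLLOW(<decl>) = { e, i, t, w, x }.

{ e, i, t, w, x }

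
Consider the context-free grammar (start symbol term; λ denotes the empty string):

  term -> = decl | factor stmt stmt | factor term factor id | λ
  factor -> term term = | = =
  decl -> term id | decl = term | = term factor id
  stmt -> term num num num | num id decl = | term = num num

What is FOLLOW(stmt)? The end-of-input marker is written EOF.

{ EOF, =, id, num }

In term -> factor stmt stmt: add FIRST(stmt) = { =, num }.
In term -> factor stmt stmt: stmt is at the end, add FOLLOW(term) = { EOF, =, id, num }.
Union: FOLLOW(stmt) = { EOF, =, id, num }.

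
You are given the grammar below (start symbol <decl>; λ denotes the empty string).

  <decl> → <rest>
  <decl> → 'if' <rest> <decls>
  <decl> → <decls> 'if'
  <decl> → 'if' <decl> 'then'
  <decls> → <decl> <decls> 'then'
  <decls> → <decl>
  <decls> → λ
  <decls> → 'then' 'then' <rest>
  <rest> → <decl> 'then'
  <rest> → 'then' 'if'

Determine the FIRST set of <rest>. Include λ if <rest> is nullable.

From <rest> → <decl> 'then': add FIRST(<decl>) = { 'if', 'then' }.
<rest> → 'then' 'if' contributes {'then'}.
Union: FIRST(<rest>) = { 'if', 'then' }.

{ 'if', 'then' }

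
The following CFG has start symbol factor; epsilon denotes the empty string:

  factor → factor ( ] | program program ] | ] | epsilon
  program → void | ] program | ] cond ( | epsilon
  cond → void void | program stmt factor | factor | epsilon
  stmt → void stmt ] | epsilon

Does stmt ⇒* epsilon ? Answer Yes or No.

stmt has an epsilon-production, so stmt ⇒ epsilon.

Yes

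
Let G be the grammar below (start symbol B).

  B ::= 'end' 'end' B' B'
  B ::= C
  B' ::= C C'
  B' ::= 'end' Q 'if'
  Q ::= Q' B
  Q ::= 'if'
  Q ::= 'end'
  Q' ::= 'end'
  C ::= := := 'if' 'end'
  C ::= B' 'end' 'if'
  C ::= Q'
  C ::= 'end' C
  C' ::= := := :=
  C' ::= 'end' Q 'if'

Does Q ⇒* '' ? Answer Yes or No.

No nonterminal in this grammar is nullable.
No production of Q has an RHS whose symbols are all nullable, so Q is not nullable.

No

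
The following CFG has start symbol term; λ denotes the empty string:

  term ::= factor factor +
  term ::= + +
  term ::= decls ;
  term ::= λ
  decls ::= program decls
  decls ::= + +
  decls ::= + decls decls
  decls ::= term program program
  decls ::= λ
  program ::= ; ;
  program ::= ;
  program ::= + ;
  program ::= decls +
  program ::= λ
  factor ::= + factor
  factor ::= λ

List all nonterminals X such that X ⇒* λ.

Directly nullable (have an λ-production): term, decls, program, factor.

{ decls, factor, program, term }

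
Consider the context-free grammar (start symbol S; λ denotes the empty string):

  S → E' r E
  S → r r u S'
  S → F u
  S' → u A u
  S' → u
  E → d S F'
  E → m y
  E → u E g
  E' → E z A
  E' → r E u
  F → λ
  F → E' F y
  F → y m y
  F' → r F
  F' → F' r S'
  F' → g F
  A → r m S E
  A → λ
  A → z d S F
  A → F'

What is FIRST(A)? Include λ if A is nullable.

{ g, r, z, λ }

A → r m S E contributes {r}.
A → λ contributes λ.
A → z d S F contributes {z}.
From A → F': add FIRST(F') = { g, r }.
Union: FIRST(A) = { g, r, z, λ }.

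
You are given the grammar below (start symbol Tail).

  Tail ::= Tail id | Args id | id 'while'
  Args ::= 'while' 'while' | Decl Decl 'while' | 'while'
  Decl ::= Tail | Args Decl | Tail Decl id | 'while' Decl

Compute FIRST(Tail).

{ 'while', id }

From Tail ::= Tail id: add FIRST(Tail) = { 'while', id }.
From Tail ::= Args id: add FIRST(Args) = { 'while', id }.
Tail ::= id 'while' contributes {id}.
Union: FIRST(Tail) = { 'while', id }.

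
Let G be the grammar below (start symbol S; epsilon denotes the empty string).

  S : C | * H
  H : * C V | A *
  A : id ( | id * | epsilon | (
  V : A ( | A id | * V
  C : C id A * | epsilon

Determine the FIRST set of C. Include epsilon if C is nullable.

From C : C id A *: C nullable, take FIRST(C) ∪ {id} = { id }.
C : epsilon contributes epsilon.
Union: FIRST(C) = { id, epsilon }.

{ id, epsilon }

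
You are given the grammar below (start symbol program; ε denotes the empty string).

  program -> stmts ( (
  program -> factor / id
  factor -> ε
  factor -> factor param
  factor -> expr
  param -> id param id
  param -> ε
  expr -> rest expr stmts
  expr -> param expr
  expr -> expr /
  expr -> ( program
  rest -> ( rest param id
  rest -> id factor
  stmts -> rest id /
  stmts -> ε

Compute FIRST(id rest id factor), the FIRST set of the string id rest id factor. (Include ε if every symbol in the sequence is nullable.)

id is a terminal; add {id} and stop.

{ id }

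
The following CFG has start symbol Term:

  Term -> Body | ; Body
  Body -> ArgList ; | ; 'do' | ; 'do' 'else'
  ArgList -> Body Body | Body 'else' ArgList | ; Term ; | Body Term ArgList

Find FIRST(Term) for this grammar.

From Term -> Body: add FIRST(Body) = { ; }.
Term -> ; Body contributes {;}.
Union: FIRST(Term) = { ; }.

{ ; }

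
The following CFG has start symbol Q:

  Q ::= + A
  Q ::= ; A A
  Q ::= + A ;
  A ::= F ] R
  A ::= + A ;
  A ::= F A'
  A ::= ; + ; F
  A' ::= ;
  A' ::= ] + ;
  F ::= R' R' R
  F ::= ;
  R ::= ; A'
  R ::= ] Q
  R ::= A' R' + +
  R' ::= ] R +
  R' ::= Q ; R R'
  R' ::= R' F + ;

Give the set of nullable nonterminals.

No nonterminal has an empty production or an RHS whose symbols are all nullable.

{ } (none)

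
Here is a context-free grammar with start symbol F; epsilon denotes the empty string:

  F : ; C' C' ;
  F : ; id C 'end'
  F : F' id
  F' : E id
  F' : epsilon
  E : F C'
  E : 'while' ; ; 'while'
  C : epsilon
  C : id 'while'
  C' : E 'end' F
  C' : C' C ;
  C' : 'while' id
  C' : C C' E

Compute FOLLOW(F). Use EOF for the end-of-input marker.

{ EOF, 'end', 'while', ;, id }

F is the start symbol, so EOF ∈ FOLLOW(F).
In E : F C': add FIRST(C') = { 'while', ;, id }.
In C' : E 'end' F: F is at the end, add FOLLOW(C') = { 'end', 'while', ;, id }.
Union: FOLLOW(F) = { EOF, 'end', 'while', ;, id }.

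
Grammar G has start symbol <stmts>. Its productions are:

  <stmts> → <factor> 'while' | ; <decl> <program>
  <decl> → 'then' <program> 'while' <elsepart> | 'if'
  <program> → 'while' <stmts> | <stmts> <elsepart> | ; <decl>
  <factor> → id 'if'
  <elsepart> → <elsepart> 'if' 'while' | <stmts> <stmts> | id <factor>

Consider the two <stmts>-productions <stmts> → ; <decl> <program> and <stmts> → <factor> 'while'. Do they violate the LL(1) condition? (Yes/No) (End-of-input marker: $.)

FIRST(; <decl> <program>) = { ; } and FIRST(<factor> 'while') = { id }.
The FIRST sets are disjoint and neither alternative is nullable — no conflict.

No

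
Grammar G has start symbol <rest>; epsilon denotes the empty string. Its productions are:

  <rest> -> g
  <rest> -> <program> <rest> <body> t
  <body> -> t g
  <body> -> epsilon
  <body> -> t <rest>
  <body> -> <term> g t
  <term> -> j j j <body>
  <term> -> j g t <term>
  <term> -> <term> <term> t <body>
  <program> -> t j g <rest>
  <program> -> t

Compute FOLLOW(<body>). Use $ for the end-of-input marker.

{ g, j, t }

In <rest> -> <program> <rest> <body> t: add FIRST(t) = { t }.
In <term> -> j j j <body>: <body> is at the end, add FOLLOW(<term>) = { g, j, t }.
In <term> -> <term> <term> t <body>: <body> is at the end, add FOLLOW(<term>) = { g, j, t }.
Union: FOLLOW(<body>) = { g, j, t }.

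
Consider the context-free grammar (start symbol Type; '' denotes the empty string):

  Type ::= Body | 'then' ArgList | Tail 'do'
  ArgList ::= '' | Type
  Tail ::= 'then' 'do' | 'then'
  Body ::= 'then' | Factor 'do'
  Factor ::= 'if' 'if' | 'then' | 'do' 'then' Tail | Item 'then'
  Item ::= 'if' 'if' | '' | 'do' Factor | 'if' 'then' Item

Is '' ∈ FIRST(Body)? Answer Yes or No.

Nullable nonterminals: ArgList, Item.
No production of Body has an RHS whose symbols are all nullable, so Body is not nullable.

No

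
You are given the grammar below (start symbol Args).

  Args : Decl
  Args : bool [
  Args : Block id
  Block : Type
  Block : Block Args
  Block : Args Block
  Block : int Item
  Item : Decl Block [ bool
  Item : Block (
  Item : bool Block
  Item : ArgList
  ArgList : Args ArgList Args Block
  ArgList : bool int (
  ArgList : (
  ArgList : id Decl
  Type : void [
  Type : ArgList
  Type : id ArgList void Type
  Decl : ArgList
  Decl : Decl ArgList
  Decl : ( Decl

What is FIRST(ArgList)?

From ArgList : Args ArgList Args Block: add FIRST(Args) = { (, bool, id, int, void }.
ArgList : bool int ( contributes {bool}.
ArgList : ( contributes {(}.
ArgList : id Decl contributes {id}.
Union: FIRST(ArgList) = { (, bool, id, int, void }.

{ (, bool, id, int, void }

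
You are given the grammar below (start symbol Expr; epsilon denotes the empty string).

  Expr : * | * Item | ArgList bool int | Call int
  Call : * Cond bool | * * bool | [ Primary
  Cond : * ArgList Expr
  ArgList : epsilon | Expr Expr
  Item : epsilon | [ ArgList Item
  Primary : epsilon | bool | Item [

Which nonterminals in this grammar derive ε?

{ ArgList, Item, Primary }

Directly nullable (have an epsilon-production): ArgList, Item, Primary.
No other nonterminal has a production whose RHS symbols are all nullable.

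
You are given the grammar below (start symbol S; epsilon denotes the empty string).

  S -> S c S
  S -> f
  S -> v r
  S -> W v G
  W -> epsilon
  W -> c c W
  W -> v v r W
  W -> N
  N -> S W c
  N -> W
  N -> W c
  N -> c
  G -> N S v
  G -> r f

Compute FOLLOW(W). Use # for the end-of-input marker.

{ c, f, v }

In S -> W v G: add FIRST(v G) = { v }.
In W -> c c W: W is at the end, add FOLLOW(W) = { c, f, v }.
In W -> v v r W: W is at the end, add FOLLOW(W) = { c, f, v }.
In N -> S W c: add FIRST(c) = { c }.
In N -> W: W is at the end, add FOLLOW(N) = { c, f, v }.
In N -> W c: add FIRST(c) = { c }.
Union: FOLLOW(W) = { c, f, v }.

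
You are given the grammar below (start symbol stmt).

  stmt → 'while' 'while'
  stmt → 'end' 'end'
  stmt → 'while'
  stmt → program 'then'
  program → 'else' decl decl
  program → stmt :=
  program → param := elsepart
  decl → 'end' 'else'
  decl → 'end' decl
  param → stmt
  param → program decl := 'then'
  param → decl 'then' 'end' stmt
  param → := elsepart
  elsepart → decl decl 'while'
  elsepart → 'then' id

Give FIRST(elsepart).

From elsepart → decl decl 'while': add FIRST(decl) = { 'end' }.
elsepart → 'then' id contributes {'then'}.
Union: FIRST(elsepart) = { 'end', 'then' }.

{ 'end', 'then' }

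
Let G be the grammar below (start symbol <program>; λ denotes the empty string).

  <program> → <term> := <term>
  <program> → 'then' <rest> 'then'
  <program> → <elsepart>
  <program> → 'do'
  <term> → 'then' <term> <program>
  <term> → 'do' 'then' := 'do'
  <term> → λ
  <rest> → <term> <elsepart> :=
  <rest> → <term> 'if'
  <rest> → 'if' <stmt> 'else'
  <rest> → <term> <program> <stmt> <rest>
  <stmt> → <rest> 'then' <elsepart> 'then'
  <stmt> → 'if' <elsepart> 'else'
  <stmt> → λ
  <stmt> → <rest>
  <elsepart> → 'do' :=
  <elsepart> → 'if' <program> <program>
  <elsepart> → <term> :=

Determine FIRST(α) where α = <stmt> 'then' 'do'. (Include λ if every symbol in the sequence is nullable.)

Add FIRST(<stmt>)\{λ} = { 'do', 'if', 'then', := }; <stmt> is nullable, continue.
'then' is a terminal; add {'then'} and stop.

{ 'do', 'if', 'then', := }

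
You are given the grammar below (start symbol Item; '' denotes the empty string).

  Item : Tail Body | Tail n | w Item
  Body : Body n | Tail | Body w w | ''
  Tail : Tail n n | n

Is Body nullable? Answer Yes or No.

Yes

Body has an ''-production, so Body ⇒ ''.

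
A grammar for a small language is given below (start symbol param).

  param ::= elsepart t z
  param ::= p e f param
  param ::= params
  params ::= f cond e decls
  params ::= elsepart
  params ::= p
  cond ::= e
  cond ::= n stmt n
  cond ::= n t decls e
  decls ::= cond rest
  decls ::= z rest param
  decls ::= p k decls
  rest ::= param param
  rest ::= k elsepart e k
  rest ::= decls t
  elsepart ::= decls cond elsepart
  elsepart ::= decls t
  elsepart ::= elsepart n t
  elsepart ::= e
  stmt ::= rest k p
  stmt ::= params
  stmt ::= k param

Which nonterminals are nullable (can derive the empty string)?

No nonterminal has an empty production or an RHS whose symbols are all nullable.

{ } (none)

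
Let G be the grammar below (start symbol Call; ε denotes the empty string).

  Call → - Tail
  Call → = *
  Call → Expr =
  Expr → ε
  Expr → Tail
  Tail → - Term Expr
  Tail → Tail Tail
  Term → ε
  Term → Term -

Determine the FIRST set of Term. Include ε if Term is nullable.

{ -, ε }

Term → ε contributes ε.
From Term → Term -: Term nullable, take FIRST(Term) ∪ {-} = { - }.
Union: FIRST(Term) = { -, ε }.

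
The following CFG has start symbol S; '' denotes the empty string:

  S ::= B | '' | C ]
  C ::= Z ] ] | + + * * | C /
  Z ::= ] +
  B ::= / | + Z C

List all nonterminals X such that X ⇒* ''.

{ S }

Directly nullable (have an ''-production): S.
No other nonterminal has a production whose RHS symbols are all nullable.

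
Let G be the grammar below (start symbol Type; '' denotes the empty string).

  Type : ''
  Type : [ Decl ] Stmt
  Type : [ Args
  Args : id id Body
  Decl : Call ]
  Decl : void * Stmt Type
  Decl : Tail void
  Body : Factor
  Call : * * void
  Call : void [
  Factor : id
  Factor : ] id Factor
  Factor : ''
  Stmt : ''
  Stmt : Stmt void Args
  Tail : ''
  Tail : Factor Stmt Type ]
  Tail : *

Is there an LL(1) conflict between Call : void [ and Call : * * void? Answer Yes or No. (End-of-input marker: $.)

FIRST(void [) = { void } and FIRST(* * void) = { * }.
The FIRST sets are disjoint and neither alternative is nullable — no conflict.

No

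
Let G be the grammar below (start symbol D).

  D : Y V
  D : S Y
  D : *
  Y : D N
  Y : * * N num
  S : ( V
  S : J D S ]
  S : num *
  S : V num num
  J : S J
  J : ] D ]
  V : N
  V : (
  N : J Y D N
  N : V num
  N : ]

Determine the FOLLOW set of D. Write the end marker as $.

{ $, (, ], num }

D is the start symbol, so $ ∈ FOLLOW(D).
In Y : D N: add FIRST(N) = { (, ], num }.
In S : J D S ]: add FIRST(S ]) = { (, ], num }.
In J : ] D ]: add FIRST(]) = { ] }.
In N : J Y D N: add FIRST(N) = { (, ], num }.
Union: FOLLOW(D) = { $, (, ], num }.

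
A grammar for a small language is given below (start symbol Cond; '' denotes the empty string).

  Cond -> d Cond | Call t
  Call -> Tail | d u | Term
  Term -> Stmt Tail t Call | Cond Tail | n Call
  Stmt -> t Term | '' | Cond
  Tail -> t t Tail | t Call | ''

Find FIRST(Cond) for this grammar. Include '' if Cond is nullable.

Cond -> d Cond contributes {d}.
From Cond -> Call t: Call nullable, take FIRST(Call) ∪ {t} = { d, n, t }.
Union: FIRST(Cond) = { d, n, t }.

{ d, n, t }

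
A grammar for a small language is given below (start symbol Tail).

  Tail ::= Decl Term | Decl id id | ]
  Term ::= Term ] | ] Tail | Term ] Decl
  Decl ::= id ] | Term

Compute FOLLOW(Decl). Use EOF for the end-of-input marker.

{ EOF, ], id }

In Tail ::= Decl Term: add FIRST(Term) = { ] }.
In Tail ::= Decl id id: add FIRST(id id) = { id }.
In Term ::= Term ] Decl: Decl is at the end, add FOLLOW(Term) = { EOF, ], id }.
Union: FOLLOW(Decl) = { EOF, ], id }.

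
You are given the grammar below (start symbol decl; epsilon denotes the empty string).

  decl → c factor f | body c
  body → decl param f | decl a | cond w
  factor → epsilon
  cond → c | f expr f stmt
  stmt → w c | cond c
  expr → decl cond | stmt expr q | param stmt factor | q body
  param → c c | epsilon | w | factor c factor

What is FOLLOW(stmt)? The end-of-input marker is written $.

{ c, f, q, w }

In cond → f expr f stmt: stmt is at the end, add FOLLOW(cond) = { c, f, q, w }.
In expr → stmt expr q: add FIRST(expr q) = { c, f, q, w }.
In expr → param stmt factor: add FIRST(factor)\{epsilon} = {  }.
  Since factor is nullable, also add FOLLOW(expr) = { f, q }.
Union: FOLLOW(stmt) = { c, f, q, w }.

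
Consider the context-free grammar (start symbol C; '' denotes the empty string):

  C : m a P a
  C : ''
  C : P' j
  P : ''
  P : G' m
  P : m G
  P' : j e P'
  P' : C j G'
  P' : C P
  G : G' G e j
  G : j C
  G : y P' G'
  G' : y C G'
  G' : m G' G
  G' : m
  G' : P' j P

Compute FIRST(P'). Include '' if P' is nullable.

{ j, m, y, '' }

P' : j e P' contributes {j}.
From P' : C j G': C nullable, take FIRST(C) ∪ {j} = { j, m, y }.
From P' : C P: C, P nullable, take FIRST(C) ∪ FIRST(P) = { j, m, y }; also '' since the whole RHS is nullable.
Union: FIRST(P') = { j, m, y, '' }.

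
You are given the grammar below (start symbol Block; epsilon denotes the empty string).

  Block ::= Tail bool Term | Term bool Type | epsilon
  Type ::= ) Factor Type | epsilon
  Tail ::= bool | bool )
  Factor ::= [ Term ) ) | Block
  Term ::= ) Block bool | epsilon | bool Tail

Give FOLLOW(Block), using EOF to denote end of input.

Block is the start symbol, so EOF ∈ FOLLOW(Block).
In Factor ::= Block: Block is at the end, add FOLLOW(Factor) = { EOF, ), bool }.
In Term ::= ) Block bool: add FIRST(bool) = { bool }.
Union: FOLLOW(Block) = { EOF, ), bool }.

{ EOF, ), bool }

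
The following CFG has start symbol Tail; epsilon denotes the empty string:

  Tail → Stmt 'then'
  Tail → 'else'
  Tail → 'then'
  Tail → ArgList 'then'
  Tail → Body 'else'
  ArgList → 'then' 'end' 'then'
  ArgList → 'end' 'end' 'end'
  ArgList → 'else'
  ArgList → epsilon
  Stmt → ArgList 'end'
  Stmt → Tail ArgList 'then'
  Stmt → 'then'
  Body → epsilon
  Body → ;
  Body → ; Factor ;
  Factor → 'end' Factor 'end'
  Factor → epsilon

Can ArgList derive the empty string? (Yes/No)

ArgList has an epsilon-production, so ArgList ⇒ epsilon.

Yes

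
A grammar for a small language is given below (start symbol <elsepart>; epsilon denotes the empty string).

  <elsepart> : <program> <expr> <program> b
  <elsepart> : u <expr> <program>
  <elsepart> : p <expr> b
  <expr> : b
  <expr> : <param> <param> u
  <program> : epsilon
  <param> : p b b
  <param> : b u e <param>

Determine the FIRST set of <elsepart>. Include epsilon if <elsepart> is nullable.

From <elsepart> : <program> <expr> <program> b: <program> nullable, take FIRST(<program>) ∪ FIRST(<expr>) = { b, p }.
<elsepart> : u <expr> <program> contributes {u}.
<elsepart> : p <expr> b contributes {p}.
Union: FIRST(<elsepart>) = { b, p, u }.

{ b, p, u }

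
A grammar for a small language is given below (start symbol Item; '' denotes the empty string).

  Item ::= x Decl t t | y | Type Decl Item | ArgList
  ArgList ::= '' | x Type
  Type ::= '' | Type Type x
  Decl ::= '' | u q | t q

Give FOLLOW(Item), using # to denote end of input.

Item is the start symbol, so # ∈ FOLLOW(Item).
In Item ::= Type Decl Item: Item is at the end, add FOLLOW(Item) = { # }.
Union: FOLLOW(Item) = { # }.

{ # }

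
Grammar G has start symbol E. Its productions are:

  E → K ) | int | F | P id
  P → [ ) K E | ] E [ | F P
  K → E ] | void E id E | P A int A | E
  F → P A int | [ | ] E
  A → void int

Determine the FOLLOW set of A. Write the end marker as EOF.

In K → P A int A: add FIRST(int A) = { int }.
In K → P A int A: A is at the end, add FOLLOW(K) = { ), [, ], int, void }.
In F → P A int: add FIRST(int) = { int }.
Union: FOLLOW(A) = { ), [, ], int, void }.

{ ), [, ], int, void }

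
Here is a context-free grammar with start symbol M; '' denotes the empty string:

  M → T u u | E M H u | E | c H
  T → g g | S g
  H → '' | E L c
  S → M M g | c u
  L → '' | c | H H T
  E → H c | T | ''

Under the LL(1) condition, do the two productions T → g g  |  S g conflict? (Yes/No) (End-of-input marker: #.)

Yes

FIRST(g g) = { g } and FIRST(S g) = { c, g, u }.
Both contain g, so the two alternatives are not disjoint — LL(1) conflict.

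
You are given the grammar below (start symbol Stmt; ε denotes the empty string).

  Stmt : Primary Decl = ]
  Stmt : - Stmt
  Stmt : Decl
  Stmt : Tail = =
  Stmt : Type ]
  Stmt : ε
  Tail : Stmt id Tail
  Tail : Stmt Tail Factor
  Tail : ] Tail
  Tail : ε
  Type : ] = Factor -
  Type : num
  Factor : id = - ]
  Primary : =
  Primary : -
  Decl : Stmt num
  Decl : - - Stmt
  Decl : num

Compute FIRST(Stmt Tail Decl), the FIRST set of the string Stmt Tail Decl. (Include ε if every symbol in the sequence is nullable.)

Add FIRST(Stmt)\{ε} = { -, =, ], id, num }; Stmt is nullable, continue.
Add FIRST(Tail)\{ε} = { -, =, ], id, num }; Tail is nullable, continue.
Add FIRST(Decl) = { -, =, ], id, num }; Decl is not nullable, stop.

{ -, =, ], id, num }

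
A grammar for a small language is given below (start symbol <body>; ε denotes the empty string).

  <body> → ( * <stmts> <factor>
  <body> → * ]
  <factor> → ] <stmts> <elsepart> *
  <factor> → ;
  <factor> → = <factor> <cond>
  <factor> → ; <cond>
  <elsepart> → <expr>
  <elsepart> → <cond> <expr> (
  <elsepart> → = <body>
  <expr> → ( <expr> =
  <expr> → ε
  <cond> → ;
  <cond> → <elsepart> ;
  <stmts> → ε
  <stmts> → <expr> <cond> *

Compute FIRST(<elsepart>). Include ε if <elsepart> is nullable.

From <elsepart> → <expr>: add FIRST(<expr>) = { (, ε } (including ε since <expr> is nullable).
From <elsepart> → <cond> <expr> (: add FIRST(<cond>) = { (, ;, = }.
<elsepart> → = <body> contributes {=}.
Union: FIRST(<elsepart>) = { (, ;, =, ε }.

{ (, ;, =, ε }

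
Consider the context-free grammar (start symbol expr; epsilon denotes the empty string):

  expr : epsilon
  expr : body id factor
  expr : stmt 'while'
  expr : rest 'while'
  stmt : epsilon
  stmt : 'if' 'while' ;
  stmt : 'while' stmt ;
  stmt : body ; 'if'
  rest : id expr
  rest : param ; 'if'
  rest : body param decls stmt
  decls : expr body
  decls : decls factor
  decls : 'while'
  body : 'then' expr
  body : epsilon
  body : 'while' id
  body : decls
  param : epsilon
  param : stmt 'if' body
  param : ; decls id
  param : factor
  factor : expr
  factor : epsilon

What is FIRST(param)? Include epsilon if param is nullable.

{ 'if', 'then', 'while', ;, id, epsilon }

param : epsilon contributes epsilon.
From param : stmt 'if' body: stmt nullable, take FIRST(stmt) ∪ {'if'} = { 'if', 'then', 'while', ;, id }.
param : ; decls id contributes {;}.
From param : factor: add FIRST(factor) = { 'if', 'then', 'while', ;, id, epsilon } (including epsilon since factor is nullable).
Union: FIRST(param) = { 'if', 'then', 'while', ;, id, epsilon }.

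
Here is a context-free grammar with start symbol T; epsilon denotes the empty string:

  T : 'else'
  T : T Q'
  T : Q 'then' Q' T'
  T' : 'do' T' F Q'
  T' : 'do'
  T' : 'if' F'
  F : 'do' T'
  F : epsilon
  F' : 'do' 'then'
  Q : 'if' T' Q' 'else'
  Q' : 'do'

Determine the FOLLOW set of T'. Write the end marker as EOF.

In T : Q 'then' Q' T': T' is at the end, add FOLLOW(T) = { EOF, 'do' }.
In T' : 'do' T' F Q': add FIRST(F Q') = { 'do' }.
In F : 'do' T': T' is at the end, add FOLLOW(F) = { 'do' }.
In Q : 'if' T' Q' 'else': add FIRST(Q' 'else') = { 'do' }.
Union: FOLLOW(T') = { EOF, 'do' }.

{ EOF, 'do' }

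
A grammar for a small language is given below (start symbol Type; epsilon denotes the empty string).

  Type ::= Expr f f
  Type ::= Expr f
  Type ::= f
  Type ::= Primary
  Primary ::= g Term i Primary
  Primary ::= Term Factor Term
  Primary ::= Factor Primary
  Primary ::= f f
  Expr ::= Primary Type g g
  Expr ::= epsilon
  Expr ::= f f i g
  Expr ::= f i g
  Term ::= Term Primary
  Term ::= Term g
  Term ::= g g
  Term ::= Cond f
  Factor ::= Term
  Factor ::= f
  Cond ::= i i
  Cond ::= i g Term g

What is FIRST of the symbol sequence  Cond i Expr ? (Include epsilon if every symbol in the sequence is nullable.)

Add FIRST(Cond) = { i }; Cond is not nullable, stop.

{ i }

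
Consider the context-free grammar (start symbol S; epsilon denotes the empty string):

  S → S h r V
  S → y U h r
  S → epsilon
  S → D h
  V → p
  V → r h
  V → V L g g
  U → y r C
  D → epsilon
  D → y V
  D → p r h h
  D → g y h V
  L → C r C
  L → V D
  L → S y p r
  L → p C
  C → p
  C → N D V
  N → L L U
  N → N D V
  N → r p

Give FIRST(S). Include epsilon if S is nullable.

{ g, h, p, y, epsilon }

From S → S h r V: S nullable, take FIRST(S) ∪ {h} = { g, h, p, y }.
S → y U h r contributes {y}.
S → epsilon contributes epsilon.
From S → D h: D nullable, take FIRST(D) ∪ {h} = { g, h, p, y }.
Union: FIRST(S) = { g, h, p, y, epsilon }.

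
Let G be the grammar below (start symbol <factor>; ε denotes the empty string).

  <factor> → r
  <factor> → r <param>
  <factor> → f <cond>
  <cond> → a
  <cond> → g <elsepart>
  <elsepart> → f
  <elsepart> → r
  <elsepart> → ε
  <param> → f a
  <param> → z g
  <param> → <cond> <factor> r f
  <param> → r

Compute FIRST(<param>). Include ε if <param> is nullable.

{ a, f, g, r, z }

<param> → f a contributes {f}.
<param> → z g contributes {z}.
From <param> → <cond> <factor> r f: add FIRST(<cond>) = { a, g }.
<param> → r contributes {r}.
Union: FIRST(<param>) = { a, f, g, r, z }.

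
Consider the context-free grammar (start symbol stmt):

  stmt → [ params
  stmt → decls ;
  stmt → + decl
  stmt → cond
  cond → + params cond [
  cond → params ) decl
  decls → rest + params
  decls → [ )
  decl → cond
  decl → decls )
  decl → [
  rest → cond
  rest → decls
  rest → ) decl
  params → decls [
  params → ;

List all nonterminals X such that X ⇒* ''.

{ } (none)

No nonterminal has an empty production or an RHS whose symbols are all nullable.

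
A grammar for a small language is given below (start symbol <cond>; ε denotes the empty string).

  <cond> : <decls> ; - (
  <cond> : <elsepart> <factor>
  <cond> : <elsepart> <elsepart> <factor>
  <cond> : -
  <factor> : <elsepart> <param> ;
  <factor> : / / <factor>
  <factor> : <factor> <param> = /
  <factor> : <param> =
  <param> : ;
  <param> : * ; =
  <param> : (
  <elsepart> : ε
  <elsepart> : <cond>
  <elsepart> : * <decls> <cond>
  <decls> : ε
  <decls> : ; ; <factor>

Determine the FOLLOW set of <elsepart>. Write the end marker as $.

In <cond> : <elsepart> <factor>: add FIRST(<factor>) = { (, *, -, /, ; }.
In <cond> : <elsepart> <elsepart> <factor>: add FIRST(<elsepart> <factor>) = { (, *, -, /, ; }.
In <cond> : <elsepart> <elsepart> <factor>: add FIRST(<factor>) = { (, *, -, /, ; }.
In <factor> : <elsepart> <param> ;: add FIRST(<param> ;) = { (, *, ; }.
Union: FOLLOW(<elsepart>) = { (, *, -, /, ; }.

{ (, *, -, /, ; }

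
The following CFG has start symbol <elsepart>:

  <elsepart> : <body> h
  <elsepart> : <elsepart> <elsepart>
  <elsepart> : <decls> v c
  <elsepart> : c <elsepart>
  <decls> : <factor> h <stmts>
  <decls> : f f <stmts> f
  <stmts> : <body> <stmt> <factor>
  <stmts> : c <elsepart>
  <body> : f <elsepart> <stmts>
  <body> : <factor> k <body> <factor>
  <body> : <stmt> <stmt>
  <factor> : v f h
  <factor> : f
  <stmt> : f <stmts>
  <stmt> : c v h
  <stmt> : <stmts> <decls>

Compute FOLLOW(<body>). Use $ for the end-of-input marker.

In <elsepart> : <body> h: add FIRST(h) = { h }.
In <stmts> : <body> <stmt> <factor>: add FIRST(<stmt> <factor>) = { c, f, v }.
In <body> : <factor> k <body> <factor>: add FIRST(<factor>) = { f, v }.
Union: FOLLOW(<body>) = { c, f, h, v }.

{ c, f, h, v }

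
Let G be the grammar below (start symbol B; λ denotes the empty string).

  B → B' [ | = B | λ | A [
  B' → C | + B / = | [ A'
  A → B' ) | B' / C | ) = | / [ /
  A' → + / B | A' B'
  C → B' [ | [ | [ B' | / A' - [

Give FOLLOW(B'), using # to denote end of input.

{ ), +, -, /, [ }

In B → B' [: add FIRST([) = { [ }.
In A → B' ): add FIRST()) = { ) }.
In A → B' / C: add FIRST(/ C) = { / }.
In A' → A' B': B' is at the end, add FOLLOW(A') = { ), +, -, /, [ }.
In C → B' [: add FIRST([) = { [ }.
In C → [ B': B' is at the end, add FOLLOW(C) = { ), +, -, /, [ }.
Union: FOLLOW(B') = { ), +, -, /, [ }.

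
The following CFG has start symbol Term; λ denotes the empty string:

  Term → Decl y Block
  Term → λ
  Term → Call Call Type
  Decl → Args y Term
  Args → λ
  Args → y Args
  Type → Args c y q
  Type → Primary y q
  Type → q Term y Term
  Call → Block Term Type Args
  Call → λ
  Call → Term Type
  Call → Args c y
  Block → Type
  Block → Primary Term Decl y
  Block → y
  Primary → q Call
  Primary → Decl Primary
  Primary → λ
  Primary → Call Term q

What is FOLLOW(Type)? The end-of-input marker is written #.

In Term → Call Call Type: Type is at the end, add FOLLOW(Term) = { #, c, q, y }.
In Call → Block Term Type Args: add FIRST(Args)\{λ} = { y }.
  Since Args is nullable, also add FOLLOW(Call) = { c, q, y }.
In Call → Term Type: Type is at the end, add FOLLOW(Call) = { c, q, y }.
In Block → Type: Type is at the end, add FOLLOW(Block) = { #, c, q, y }.
Union: FOLLOW(Type) = { #, c, q, y }.

{ #, c, q, y }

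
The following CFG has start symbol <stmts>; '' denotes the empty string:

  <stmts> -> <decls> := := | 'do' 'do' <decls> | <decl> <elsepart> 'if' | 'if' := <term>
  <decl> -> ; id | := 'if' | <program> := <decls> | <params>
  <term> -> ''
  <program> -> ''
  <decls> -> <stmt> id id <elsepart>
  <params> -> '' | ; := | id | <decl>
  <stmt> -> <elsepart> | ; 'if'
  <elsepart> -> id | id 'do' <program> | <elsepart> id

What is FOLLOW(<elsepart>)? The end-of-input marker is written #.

{ #, 'if', :=, id }

In <stmts> -> <decl> <elsepart> 'if': add FIRST('if') = { 'if' }.
In <decls> -> <stmt> id id <elsepart>: <elsepart> is at the end, add FOLLOW(<decls>) = { #, :=, id }.
In <stmt> -> <elsepart>: <elsepart> is at the end, add FOLLOW(<stmt>) = { id }.
In <elsepart> -> <elsepart> id: add FIRST(id) = { id }.
Union: FOLLOW(<elsepart>) = { #, 'if', :=, id }.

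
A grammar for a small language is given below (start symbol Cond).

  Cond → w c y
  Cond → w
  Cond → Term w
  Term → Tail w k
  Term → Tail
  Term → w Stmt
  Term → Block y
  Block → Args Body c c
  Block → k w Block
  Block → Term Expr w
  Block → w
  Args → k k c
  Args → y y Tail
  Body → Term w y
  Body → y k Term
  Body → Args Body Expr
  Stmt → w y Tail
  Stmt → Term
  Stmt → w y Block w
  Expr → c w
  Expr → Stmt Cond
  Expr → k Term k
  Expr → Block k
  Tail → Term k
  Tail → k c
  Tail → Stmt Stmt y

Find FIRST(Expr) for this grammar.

{ c, k, w, y }

Expr → c w contributes {c}.
From Expr → Stmt Cond: add FIRST(Stmt) = { k, w, y }.
Expr → k Term k contributes {k}.
From Expr → Block k: add FIRST(Block) = { k, w, y }.
Union: FIRST(Expr) = { c, k, w, y }.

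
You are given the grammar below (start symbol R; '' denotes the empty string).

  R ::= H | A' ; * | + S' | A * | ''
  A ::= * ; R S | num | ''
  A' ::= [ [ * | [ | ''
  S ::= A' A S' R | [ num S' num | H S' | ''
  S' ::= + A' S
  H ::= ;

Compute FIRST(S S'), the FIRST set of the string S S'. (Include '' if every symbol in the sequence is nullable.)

{ *, +, ;, [, num }

Add FIRST(S)\{''} = { *, +, ;, [, num }; S is nullable, continue.
Add FIRST(S') = { + }; S' is not nullable, stop.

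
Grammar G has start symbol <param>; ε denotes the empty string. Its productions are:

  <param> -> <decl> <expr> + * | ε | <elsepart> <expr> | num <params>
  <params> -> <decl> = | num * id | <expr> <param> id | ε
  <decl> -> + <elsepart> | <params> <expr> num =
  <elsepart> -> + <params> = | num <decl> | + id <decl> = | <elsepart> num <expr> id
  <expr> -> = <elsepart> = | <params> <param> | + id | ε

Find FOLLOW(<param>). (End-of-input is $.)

<param> is the start symbol, so $ ∈ FOLLOW(<param>).
In <params> -> <expr> <param> id: add FIRST(id) = { id }.
In <expr> -> <params> <param>: <param> is at the end, add FOLLOW(<expr>) = { $, +, =, id, num }.
Union: FOLLOW(<param>) = { $, +, =, id, num }.

{ $, +, =, id, num }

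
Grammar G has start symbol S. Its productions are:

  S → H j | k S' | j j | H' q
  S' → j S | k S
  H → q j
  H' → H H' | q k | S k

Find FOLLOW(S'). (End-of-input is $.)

In S → k S': S' is at the end, add FOLLOW(S) = { $, k }.
Union: FOLLOW(S') = { $, k }.

{ $, k }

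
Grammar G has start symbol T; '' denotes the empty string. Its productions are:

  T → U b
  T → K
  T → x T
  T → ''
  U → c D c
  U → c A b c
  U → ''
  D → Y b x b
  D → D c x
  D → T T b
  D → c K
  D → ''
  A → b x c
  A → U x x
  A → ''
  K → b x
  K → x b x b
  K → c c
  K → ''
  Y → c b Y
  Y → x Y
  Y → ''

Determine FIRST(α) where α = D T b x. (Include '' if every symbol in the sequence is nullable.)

Add FIRST(D)\{''} = { b, c, x }; D is nullable, continue.
Add FIRST(T)\{''} = { b, c, x }; T is nullable, continue.
b is a terminal; add {b} and stop.

{ b, c, x }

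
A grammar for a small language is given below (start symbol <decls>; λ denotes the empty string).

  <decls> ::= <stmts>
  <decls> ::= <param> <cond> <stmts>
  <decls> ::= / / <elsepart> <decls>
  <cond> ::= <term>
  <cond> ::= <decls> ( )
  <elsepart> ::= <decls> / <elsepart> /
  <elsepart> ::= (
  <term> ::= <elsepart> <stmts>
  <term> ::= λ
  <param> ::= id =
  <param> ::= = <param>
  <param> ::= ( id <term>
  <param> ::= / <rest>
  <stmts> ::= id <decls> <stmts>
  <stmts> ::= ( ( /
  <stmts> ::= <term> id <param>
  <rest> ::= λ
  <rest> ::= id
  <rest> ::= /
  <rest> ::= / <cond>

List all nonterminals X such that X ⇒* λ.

Directly nullable (have an λ-production): <term>, <rest>.
<cond> ::= <term> with every symbol nullable, so <cond> is nullable.
No other nonterminal has a production whose RHS symbols are all nullable.

{ <cond>, <rest>, <term> }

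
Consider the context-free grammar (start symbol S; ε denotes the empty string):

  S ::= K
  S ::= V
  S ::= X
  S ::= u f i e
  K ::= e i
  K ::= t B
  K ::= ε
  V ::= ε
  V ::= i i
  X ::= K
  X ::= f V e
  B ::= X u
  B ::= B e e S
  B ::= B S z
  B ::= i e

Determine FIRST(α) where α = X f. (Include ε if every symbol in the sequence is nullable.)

{ e, f, t }

Add FIRST(X)\{ε} = { e, f, t }; X is nullable, continue.
f is a terminal; add {f} and stop.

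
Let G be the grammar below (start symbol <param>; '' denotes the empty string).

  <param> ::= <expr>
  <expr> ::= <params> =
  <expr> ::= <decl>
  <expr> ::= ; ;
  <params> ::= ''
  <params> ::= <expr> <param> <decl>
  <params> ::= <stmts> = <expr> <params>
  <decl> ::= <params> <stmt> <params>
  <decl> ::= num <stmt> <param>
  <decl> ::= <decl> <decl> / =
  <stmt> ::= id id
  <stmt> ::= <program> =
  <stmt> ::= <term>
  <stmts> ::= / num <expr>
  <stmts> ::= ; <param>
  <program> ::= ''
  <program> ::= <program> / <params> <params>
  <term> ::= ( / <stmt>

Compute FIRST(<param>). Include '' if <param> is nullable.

From <param> ::= <expr>: add FIRST(<expr>) = { (, /, ;, =, id, num }.
Union: FIRST(<param>) = { (, /, ;, =, id, num }.

{ (, /, ;, =, id, num }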